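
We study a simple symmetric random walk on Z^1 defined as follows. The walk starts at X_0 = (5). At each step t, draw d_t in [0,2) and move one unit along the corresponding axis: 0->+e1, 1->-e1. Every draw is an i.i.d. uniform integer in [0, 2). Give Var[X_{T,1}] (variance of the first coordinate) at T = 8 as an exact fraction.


8

Outcome values over d=0..1: [1, -1]
Σy = 0, Σy² = 2, M = 2
μ = 0/2 = 0,  σ² = 2/2 − (0)² = 1
Independent increments: Var[X_8] = 8·σ² = 8·(1) = 8


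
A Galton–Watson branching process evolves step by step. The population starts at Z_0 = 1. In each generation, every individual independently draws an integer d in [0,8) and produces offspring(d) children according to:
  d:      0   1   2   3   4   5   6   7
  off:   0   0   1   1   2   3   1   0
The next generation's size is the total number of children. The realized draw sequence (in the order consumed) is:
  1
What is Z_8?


0

gen 0: Z_0=1, draws=[1], offspring=[0], Z_1=0
gen 1: Z_1=0, draws=[], offspring=[], Z_2=0
gen 2: Z_2=0, draws=[], offspring=[], Z_3=0
gen 3: Z_3=0, draws=[], offspring=[], Z_4=0
gen 4: Z_4=0, draws=[], offspring=[], Z_5=0
gen 5: Z_5=0, draws=[], offspring=[], Z_6=0
gen 6: Z_6=0, draws=[], offspring=[], Z_7=0
gen 7: Z_7=0, draws=[], offspring=[], Z_8=0


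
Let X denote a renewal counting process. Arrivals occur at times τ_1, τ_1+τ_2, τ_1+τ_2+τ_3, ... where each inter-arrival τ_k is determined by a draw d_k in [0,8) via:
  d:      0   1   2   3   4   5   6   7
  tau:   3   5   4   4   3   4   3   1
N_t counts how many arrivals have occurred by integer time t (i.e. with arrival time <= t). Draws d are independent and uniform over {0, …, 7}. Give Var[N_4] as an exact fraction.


Inter-arrival values over d=0..7: [3, 5, 4, 4, 3, 4, 3, 1]
Each d has probability 1/8, so the pmf of τ is: f(1) = 1/8, f(3) = 3/8, f(4) = 3/8, f(5) = 1/8
Let p_n(j) = P(N_n = j), with p_0 = [1]. Condition on τ_1: p_n(0) = P(τ > n), and for j >= 1, p_n(j) = Σ_{k<=n} f(k)·p_{n−k}(j−1)
p_1 = [7/8, 1/8]  (j = 0..1)
p_2 = [7/8, 7/64, 1/64]  (j = 0..2)
p_3 = [1/2, 31/64, 7/512, 1/512]  (j = 0..3)
p_4 = [1/8, 49/64, 55/512, 7/4096, 1/4096]  (j = 0..4)
E[N_4] = Σ j·p_4(j) = 4041/4096;  E[N_4²] = Σ j²·p_4(j) = 4975/4096
Var[N_4] = 4975/4096 − (4041/4096)² = 4047919/16777216

4047919/16777216


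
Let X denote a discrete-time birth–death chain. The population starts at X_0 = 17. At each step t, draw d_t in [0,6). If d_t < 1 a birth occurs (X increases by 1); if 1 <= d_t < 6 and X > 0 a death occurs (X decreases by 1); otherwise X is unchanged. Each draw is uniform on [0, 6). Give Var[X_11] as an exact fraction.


X can drop by at most 1 per step and X_0 = 17 > T = 11, so X_t >= 17 − t >= 6 > 0 for every t <= 11: the floor at 0 (the 'and X > 0' condition) never binds. Hence X_11 = X_0 + Σ_{t<11} Y_t with i.i.d. increments Y_t = y(d_t) ∈ {+1, −1, 0}.
Outcome values over d=0..5: [1, -1, -1, -1, -1, -1]
Σy = -4, Σy² = 6, M = 6
μ = -4/6 = -2/3,  σ² = 6/6 − (-2/3)² = 5/9
Independent increments: Var[X_11] = 11·σ² = 11·(5/9) = 55/9

55/9


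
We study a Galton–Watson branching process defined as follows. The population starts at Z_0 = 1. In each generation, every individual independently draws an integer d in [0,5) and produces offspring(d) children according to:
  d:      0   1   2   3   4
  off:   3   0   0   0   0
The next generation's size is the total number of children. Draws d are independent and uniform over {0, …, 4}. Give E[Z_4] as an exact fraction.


Outcome values over d=0..4: [3, 0, 0, 0, 0]
Σy = 3, Σy² = 9, M = 5
μ = 3/5 = 3/5,  σ² = 9/5 − (3/5)² = 36/25
E[Z_0] = 1
E[Z_1] = 3/5·E[Z_0] = 3/5
E[Z_2] = 3/5·E[Z_1] = 9/25
E[Z_3] = 3/5·E[Z_2] = 27/125
E[Z_4] = 3/5·E[Z_3] = 81/625

81/625


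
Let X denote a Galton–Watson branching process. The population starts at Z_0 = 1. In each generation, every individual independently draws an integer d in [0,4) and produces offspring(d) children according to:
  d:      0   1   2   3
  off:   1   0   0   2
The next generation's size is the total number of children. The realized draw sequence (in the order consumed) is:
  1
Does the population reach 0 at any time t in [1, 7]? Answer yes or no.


yes

gen 0: Z_0=1, draws=[1], offspring=[0], Z_1=0
gen 1: Z_1=0, draws=[], offspring=[], Z_2=0
gen 2: Z_2=0, draws=[], offspring=[], Z_3=0
gen 3: Z_3=0, draws=[], offspring=[], Z_4=0
gen 4: Z_4=0, draws=[], offspring=[], Z_5=0
gen 5: Z_5=0, draws=[], offspring=[], Z_6=0
gen 6: Z_6=0, draws=[], offspring=[], Z_7=0


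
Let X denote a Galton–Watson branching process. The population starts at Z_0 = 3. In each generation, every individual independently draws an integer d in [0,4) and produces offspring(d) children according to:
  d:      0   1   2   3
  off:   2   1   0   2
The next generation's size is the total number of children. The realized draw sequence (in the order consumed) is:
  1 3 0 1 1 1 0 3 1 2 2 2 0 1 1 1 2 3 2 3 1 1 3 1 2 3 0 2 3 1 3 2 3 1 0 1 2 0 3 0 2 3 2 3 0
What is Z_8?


12

gen 0: Z_0=3, draws=[1, 3, 0], offspring=[1, 2, 2], Z_1=5
gen 1: Z_1=5, draws=[1, 1, 1, 0, 3], offspring=[1, 1, 1, 2, 2], Z_2=7
gen 2: Z_2=7, draws=[1, 2, 2, 2, 0, 1, 1], offspring=[1, 0, 0, 0, 2, 1, 1], Z_3=5
gen 3: Z_3=5, draws=[1, 2, 3, 2, 3], offspring=[1, 0, 2, 0, 2], Z_4=5
gen 4: Z_4=5, draws=[1, 1, 3, 1, 2], offspring=[1, 1, 2, 1, 0], Z_5=5
gen 5: Z_5=5, draws=[3, 0, 2, 3, 1], offspring=[2, 2, 0, 2, 1], Z_6=7
gen 6: Z_6=7, draws=[3, 2, 3, 1, 0, 1, 2], offspring=[2, 0, 2, 1, 2, 1, 0], Z_7=8
gen 7: Z_7=8, draws=[0, 3, 0, 2, 3, 2, 3, 0], offspring=[2, 2, 2, 0, 2, 0, 2, 2], Z_8=12


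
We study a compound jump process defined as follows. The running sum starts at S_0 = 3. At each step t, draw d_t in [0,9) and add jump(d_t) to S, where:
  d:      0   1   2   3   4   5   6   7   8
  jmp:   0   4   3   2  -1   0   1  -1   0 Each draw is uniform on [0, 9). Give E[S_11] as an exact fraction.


115/9

Outcome values over d=0..8: [0, 4, 3, 2, -1, 0, 1, -1, 0]
Σy = 8, Σy² = 32, M = 9
μ = 8/9 = 8/9,  σ² = 32/9 − (8/9)² = 224/81
E[S_11] = 3 + 11·(8/9) = 115/9


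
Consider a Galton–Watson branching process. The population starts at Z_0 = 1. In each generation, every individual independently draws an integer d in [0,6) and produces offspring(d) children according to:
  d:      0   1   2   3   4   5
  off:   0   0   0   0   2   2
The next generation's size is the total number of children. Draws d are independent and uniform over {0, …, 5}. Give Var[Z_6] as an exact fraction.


170240/531441

Outcome values over d=0..5: [0, 0, 0, 0, 2, 2]
Σy = 4, Σy² = 8, M = 6
μ = 4/6 = 2/3,  σ² = 8/6 − (2/3)² = 8/9
V_0 = 0, E_0 = 1
V_1 = 8/9·E_0 + (2/3)²·V_0 = 8/9;  E_1 = 2/3
V_2 = 8/9·E_1 + (2/3)²·V_1 = 80/81;  E_2 = 4/9
V_3 = 8/9·E_2 + (2/3)²·V_2 = 608/729;  E_3 = 8/27
V_4 = 8/9·E_3 + (2/3)²·V_3 = 4160/6561;  E_4 = 16/81
V_5 = 8/9·E_4 + (2/3)²·V_4 = 27008/59049;  E_5 = 32/243
V_6 = 8/9·E_5 + (2/3)²·V_5 = 170240/531441;  E_6 = 64/729


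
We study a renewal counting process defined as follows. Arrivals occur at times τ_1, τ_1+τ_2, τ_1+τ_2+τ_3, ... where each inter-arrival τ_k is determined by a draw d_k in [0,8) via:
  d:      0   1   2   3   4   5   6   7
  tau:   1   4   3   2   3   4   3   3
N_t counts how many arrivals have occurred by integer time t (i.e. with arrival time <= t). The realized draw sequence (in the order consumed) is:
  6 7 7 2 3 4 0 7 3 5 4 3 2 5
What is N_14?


5

draw d_1=6: τ_1=3, arrival time A_1=3
draw d_2=7: τ_2=3, arrival time A_2=6
draw d_3=7: τ_3=3, arrival time A_3=9
draw d_4=2: τ_4=3, arrival time A_4=12
draw d_5=3: τ_5=2, arrival time A_5=14
draw d_6=4: τ_6=3, arrival time A_6=17
draw d_7=0: τ_7=1, arrival time A_7=18
draw d_8=7: τ_8=3, arrival time A_8=21
draw d_9=3: τ_9=2, arrival time A_9=23
draw d_10=5: τ_10=4, arrival time A_10=27
draw d_11=4: τ_11=3, arrival time A_11=30
draw d_12=3: τ_12=2, arrival time A_12=32
draw d_13=2: τ_13=3, arrival time A_13=35
draw d_14=5: τ_14=4, arrival time A_14=39
N_t over t=0..14: 0:0 1:0 2:0 3:1 4:1 5:1 6:2 7:2 8:2 9:3 10:3 11:3 12:4 13:4 14:5


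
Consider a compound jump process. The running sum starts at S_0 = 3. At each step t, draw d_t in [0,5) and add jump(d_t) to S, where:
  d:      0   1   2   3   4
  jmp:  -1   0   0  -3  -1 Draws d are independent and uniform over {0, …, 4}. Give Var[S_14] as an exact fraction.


Outcome values over d=0..4: [-1, 0, 0, -3, -1]
Σy = -5, Σy² = 11, M = 5
μ = -5/5 = -1,  σ² = 11/5 − (-1)² = 6/5
Independent increments: Var[S_14] = 14·σ² = 14·(6/5) = 84/5

84/5


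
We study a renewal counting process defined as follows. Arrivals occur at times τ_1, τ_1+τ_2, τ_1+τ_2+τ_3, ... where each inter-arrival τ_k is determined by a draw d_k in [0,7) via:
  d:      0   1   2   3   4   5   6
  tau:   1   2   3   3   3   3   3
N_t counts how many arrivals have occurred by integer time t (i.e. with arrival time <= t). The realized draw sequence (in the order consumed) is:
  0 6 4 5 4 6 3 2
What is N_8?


3

draw d_1=0: τ_1=1, arrival time A_1=1
draw d_2=6: τ_2=3, arrival time A_2=4
draw d_3=4: τ_3=3, arrival time A_3=7
draw d_4=5: τ_4=3, arrival time A_4=10
draw d_5=4: τ_5=3, arrival time A_5=13
draw d_6=6: τ_6=3, arrival time A_6=16
draw d_7=3: τ_7=3, arrival time A_7=19
draw d_8=2: τ_8=3, arrival time A_8=22
N_t over t=0..8: 0:0 1:1 2:1 3:1 4:2 5:2 6:2 7:3 8:3


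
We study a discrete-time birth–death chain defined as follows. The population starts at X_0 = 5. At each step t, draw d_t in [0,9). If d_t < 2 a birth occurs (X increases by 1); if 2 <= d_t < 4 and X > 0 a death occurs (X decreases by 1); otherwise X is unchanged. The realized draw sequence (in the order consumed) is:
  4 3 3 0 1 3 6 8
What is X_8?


4

t=0: X=5, d=4 → hold, X_1=5
t=1: X=5, d=3 → death, X_2=4
t=2: X=4, d=3 → death, X_3=3
t=3: X=3, d=0 → birth, X_4=4
t=4: X=4, d=1 → birth, X_5=5
t=5: X=5, d=3 → death, X_6=4
t=6: X=4, d=6 → hold, X_7=4
t=7: X=4, d=8 → hold, X_8=4


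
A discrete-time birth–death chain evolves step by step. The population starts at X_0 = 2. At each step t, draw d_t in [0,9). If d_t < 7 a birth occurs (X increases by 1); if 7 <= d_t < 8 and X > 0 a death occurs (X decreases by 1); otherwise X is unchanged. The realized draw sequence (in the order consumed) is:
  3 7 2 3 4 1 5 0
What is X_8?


t=0: X=2, d=3 → birth, X_1=3
t=1: X=3, d=7 → death, X_2=2
t=2: X=2, d=2 → birth, X_3=3
t=3: X=3, d=3 → birth, X_4=4
t=4: X=4, d=4 → birth, X_5=5
t=5: X=5, d=1 → birth, X_6=6
t=6: X=6, d=5 → birth, X_7=7
t=7: X=7, d=0 → birth, X_8=8

8


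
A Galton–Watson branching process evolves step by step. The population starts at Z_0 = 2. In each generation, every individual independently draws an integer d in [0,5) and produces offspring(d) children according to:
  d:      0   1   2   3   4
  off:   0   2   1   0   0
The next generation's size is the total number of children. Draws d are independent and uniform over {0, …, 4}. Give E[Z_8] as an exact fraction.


Outcome values over d=0..4: [0, 2, 1, 0, 0]
Σy = 3, Σy² = 5, M = 5
μ = 3/5 = 3/5,  σ² = 5/5 − (3/5)² = 16/25
E[Z_0] = 2
E[Z_1] = 3/5·E[Z_0] = 6/5
E[Z_2] = 3/5·E[Z_1] = 18/25
E[Z_3] = 3/5·E[Z_2] = 54/125
E[Z_4] = 3/5·E[Z_3] = 162/625
E[Z_5] = 3/5·E[Z_4] = 486/3125
E[Z_6] = 3/5·E[Z_5] = 1458/15625
E[Z_7] = 3/5·E[Z_6] = 4374/78125
E[Z_8] = 3/5·E[Z_7] = 13122/390625

13122/390625


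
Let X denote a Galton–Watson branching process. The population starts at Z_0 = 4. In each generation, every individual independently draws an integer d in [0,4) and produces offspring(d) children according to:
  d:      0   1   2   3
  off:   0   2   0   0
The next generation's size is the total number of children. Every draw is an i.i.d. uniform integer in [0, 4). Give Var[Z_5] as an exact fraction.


Outcome values over d=0..3: [0, 2, 0, 0]
Σy = 2, Σy² = 4, M = 4
μ = 2/4 = 1/2,  σ² = 4/4 − (1/2)² = 3/4
V_0 = 0, E_0 = 4
V_1 = 3/4·E_0 + (1/2)²·V_0 = 3;  E_1 = 2
V_2 = 3/4·E_1 + (1/2)²·V_1 = 9/4;  E_2 = 1
V_3 = 3/4·E_2 + (1/2)²·V_2 = 21/16;  E_3 = 1/2
V_4 = 3/4·E_3 + (1/2)²·V_3 = 45/64;  E_4 = 1/4
V_5 = 3/4·E_4 + (1/2)²·V_4 = 93/256;  E_5 = 1/8

93/256


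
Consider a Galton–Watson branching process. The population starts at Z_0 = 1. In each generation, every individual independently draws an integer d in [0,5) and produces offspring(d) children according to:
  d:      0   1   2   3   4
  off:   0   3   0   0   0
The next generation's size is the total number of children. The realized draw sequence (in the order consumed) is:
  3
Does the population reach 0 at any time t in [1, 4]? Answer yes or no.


yes

gen 0: Z_0=1, draws=[3], offspring=[0], Z_1=0
gen 1: Z_1=0, draws=[], offspring=[], Z_2=0
gen 2: Z_2=0, draws=[], offspring=[], Z_3=0
gen 3: Z_3=0, draws=[], offspring=[], Z_4=0


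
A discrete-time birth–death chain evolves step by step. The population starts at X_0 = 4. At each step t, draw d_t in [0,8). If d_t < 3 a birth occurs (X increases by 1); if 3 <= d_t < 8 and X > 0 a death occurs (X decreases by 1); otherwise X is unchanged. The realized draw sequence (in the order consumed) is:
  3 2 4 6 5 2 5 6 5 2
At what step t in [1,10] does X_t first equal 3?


1

t=0: X=4, d=3 → death, X_1=3
t=1: X=3, d=2 → birth, X_2=4
t=2: X=4, d=4 → death, X_3=3
t=3: X=3, d=6 → death, X_4=2
t=4: X=2, d=5 → death, X_5=1
t=5: X=1, d=2 → birth, X_6=2
t=6: X=2, d=5 → death, X_7=1
t=7: X=1, d=6 → death, X_8=0
t=8: X=0, d=5 → hold, X_9=0
t=9: X=0, d=2 → birth, X_10=1


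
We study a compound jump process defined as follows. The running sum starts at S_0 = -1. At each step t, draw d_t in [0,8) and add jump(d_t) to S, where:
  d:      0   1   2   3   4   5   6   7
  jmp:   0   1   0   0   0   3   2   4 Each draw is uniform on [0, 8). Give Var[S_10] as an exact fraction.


Outcome values over d=0..7: [0, 1, 0, 0, 0, 3, 2, 4]
Σy = 10, Σy² = 30, M = 8
μ = 10/8 = 5/4,  σ² = 30/8 − (5/4)² = 35/16
Independent increments: Var[S_10] = 10·σ² = 10·(35/16) = 175/8

175/8


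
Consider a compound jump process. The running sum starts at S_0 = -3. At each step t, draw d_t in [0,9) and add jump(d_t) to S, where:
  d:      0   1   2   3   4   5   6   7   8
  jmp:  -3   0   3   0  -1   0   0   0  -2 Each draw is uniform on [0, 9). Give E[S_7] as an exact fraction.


-16/3

Outcome values over d=0..8: [-3, 0, 3, 0, -1, 0, 0, 0, -2]
Σy = -3, Σy² = 23, M = 9
μ = -3/9 = -1/3,  σ² = 23/9 − (-1/3)² = 22/9
E[S_7] = -3 + 7·(-1/3) = -16/3


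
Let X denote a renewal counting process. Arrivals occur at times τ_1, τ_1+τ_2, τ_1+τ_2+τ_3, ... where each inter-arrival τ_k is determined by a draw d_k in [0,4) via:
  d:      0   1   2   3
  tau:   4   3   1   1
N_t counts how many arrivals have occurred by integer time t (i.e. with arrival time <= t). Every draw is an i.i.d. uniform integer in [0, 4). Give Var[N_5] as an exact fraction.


Inter-arrival values over d=0..3: [4, 3, 1, 1]
Each d has probability 1/4, so the pmf of τ is: f(1) = 1/2, f(3) = 1/4, f(4) = 1/4
Let p_n(j) = P(N_n = j), with p_0 = [1]. Condition on τ_1: p_n(0) = P(τ > n), and for j >= 1, p_n(j) = Σ_{k<=n} f(k)·p_{n−k}(j−1)
p_1 = [1/2, 1/2]  (j = 0..1)
p_2 = [1/2, 1/4, 1/4]  (j = 0..2)
p_3 = [1/4, 1/2, 1/8, 1/8]  (j = 0..3)
p_4 = [0, 1/2, 3/8, 1/16, 1/16]  (j = 0..4)
p_5 = [0, 1/4, 7/16, 1/4, 1/32, 1/32]  (j = 0..5)
E[N_5] = Σ j·p_5(j) = 69/32;  E[N_5²] = Σ j²·p_5(j) = 177/32
Var[N_5] = 177/32 − (69/32)² = 903/1024

903/1024


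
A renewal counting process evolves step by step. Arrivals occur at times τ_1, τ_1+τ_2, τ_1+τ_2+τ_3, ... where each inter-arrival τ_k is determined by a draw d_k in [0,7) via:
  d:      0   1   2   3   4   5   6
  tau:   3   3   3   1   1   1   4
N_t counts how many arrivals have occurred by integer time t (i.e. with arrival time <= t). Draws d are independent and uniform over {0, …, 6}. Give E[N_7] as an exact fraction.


2403586/823543

Inter-arrival values over d=0..6: [3, 3, 3, 1, 1, 1, 4]
Each d has probability 1/7, so the pmf of τ is: f(1) = 3/7, f(3) = 3/7, f(4) = 1/7
Renewal equation for m(n) = E[N_n]: condition on τ_1 = k (if k <= n, one arrival plus a fresh copy on the remaining n−k steps): m(n) = F(n) + Σ_{k<=n} f(k)·m(n−k), where F(n) = P(τ <= n) and m(0) = 0
m(1) = F(1) = 3/7
m(2) = F(2) + f(1)·m(1) = 3/7 + 3/7·3/7 = 30/49
m(3) = F(3) + f(1)·m(2) = 6/7 + 3/7·30/49 = 384/343
m(4) = F(4) + f(1)·m(3) + f(3)·m(1) = 1 + 3/7·384/343 + 3/7·3/7 = 3994/2401
m(5) = F(5) + f(1)·m(4) + f(3)·m(2) + f(4)·m(1) = 1 + 3/7·3994/2401 + 3/7·30/49 + 1/7·3/7 = 34228/16807
m(6) = F(6) + f(1)·m(5) + f(3)·m(3) + f(4)·m(2) = 1 + 3/7·34228/16807 + 3/7·384/343 + 1/7·30/49 = 287071/117649
m(7) = F(7) + f(1)·m(6) + f(3)·m(4) + f(4)·m(3) = 1 + 3/7·287071/117649 + 3/7·3994/2401 + 1/7·384/343 = 2403586/823543
E[N_7] = m(7) = 2403586/823543


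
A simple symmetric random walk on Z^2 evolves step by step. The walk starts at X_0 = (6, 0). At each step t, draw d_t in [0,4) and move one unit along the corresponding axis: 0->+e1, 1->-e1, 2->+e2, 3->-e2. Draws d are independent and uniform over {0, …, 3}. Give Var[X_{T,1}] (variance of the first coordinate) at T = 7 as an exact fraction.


7/2

Outcome values over d=0..3: [1, -1, 0, 0]
Σy = 0, Σy² = 2, M = 4
μ = 0/4 = 0,  σ² = 2/4 − (0)² = 1/2
Independent increments: Var[X_7] = 7·σ² = 7·(1/2) = 7/2


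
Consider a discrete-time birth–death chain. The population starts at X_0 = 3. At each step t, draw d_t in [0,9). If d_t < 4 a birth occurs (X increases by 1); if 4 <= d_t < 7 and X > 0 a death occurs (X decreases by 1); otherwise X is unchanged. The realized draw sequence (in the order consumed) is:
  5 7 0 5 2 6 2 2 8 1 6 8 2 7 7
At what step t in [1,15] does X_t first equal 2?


t=0: X=3, d=5 → death, X_1=2
t=1: X=2, d=7 → hold, X_2=2
t=2: X=2, d=0 → birth, X_3=3
t=3: X=3, d=5 → death, X_4=2
t=4: X=2, d=2 → birth, X_5=3
t=5: X=3, d=6 → death, X_6=2
t=6: X=2, d=2 → birth, X_7=3
t=7: X=3, d=2 → birth, X_8=4
t=8: X=4, d=8 → hold, X_9=4
t=9: X=4, d=1 → birth, X_10=5
t=10: X=5, d=6 → death, X_11=4
t=11: X=4, d=8 → hold, X_12=4
t=12: X=4, d=2 → birth, X_13=5
t=13: X=5, d=7 → hold, X_14=5
t=14: X=5, d=7 → hold, X_15=5

1


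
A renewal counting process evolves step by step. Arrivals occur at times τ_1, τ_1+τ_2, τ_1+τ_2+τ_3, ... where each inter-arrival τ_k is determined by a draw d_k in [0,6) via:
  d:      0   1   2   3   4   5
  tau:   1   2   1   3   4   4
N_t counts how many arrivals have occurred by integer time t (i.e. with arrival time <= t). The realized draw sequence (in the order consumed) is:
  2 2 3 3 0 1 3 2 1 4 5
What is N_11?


draw d_1=2: τ_1=1, arrival time A_1=1
draw d_2=2: τ_2=1, arrival time A_2=2
draw d_3=3: τ_3=3, arrival time A_3=5
draw d_4=3: τ_4=3, arrival time A_4=8
draw d_5=0: τ_5=1, arrival time A_5=9
draw d_6=1: τ_6=2, arrival time A_6=11
draw d_7=3: τ_7=3, arrival time A_7=14
draw d_8=2: τ_8=1, arrival time A_8=15
draw d_9=1: τ_9=2, arrival time A_9=17
draw d_10=4: τ_10=4, arrival time A_10=21
draw d_11=5: τ_11=4, arrival time A_11=25
N_t over t=0..11: 0:0 1:1 2:2 3:2 4:2 5:3 6:3 7:3 8:4 9:5 10:5 11:6

6


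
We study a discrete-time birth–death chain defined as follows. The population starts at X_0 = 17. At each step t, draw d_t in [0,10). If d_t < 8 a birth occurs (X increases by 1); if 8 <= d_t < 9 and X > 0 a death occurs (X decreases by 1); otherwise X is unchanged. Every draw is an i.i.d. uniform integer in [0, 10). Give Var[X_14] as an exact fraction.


287/50

X can drop by at most 1 per step and X_0 = 17 > T = 14, so X_t >= 17 − t >= 3 > 0 for every t <= 14: the floor at 0 (the 'and X > 0' condition) never binds. Hence X_14 = X_0 + Σ_{t<14} Y_t with i.i.d. increments Y_t = y(d_t) ∈ {+1, −1, 0}.
Outcome values over d=0..9: [1, 1, 1, 1, 1, 1, 1, 1, -1, 0]
Σy = 7, Σy² = 9, M = 10
μ = 7/10 = 7/10,  σ² = 9/10 − (7/10)² = 41/100
Independent increments: Var[X_14] = 14·σ² = 14·(41/100) = 287/50


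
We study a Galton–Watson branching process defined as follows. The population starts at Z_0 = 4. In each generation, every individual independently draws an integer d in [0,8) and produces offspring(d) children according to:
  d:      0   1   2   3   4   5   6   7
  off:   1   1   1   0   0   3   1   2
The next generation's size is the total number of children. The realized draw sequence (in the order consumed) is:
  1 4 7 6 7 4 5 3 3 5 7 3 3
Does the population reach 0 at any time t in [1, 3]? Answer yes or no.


no

gen 0: Z_0=4, draws=[1, 4, 7, 6], offspring=[1, 0, 2, 1], Z_1=4
gen 1: Z_1=4, draws=[7, 4, 5, 3], offspring=[2, 0, 3, 0], Z_2=5
gen 2: Z_2=5, draws=[3, 5, 7, 3, 3], offspring=[0, 3, 2, 0, 0], Z_3=5


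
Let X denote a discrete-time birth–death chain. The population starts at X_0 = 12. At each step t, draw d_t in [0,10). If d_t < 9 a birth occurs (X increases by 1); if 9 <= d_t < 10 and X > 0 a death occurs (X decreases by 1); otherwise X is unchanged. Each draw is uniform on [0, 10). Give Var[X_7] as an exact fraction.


X can drop by at most 1 per step and X_0 = 12 > T = 7, so X_t >= 12 − t >= 5 > 0 for every t <= 7: the floor at 0 (the 'and X > 0' condition) never binds. Hence X_7 = X_0 + Σ_{t<7} Y_t with i.i.d. increments Y_t = y(d_t) ∈ {+1, −1, 0}.
Outcome values over d=0..9: [1, 1, 1, 1, 1, 1, 1, 1, 1, -1]
Σy = 8, Σy² = 10, M = 10
μ = 8/10 = 4/5,  σ² = 10/10 − (4/5)² = 9/25
Independent increments: Var[X_7] = 7·σ² = 7·(9/25) = 63/25

63/25


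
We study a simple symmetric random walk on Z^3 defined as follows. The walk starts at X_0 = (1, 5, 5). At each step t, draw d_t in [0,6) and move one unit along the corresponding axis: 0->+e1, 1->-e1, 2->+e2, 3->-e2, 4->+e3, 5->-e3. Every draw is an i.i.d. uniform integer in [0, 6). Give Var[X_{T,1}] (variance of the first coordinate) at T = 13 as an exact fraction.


13/3

Outcome values over d=0..5: [1, -1, 0, 0, 0, 0]
Σy = 0, Σy² = 2, M = 6
μ = 0/6 = 0,  σ² = 2/6 − (0)² = 1/3
Independent increments: Var[X_13] = 13·σ² = 13·(1/3) = 13/3


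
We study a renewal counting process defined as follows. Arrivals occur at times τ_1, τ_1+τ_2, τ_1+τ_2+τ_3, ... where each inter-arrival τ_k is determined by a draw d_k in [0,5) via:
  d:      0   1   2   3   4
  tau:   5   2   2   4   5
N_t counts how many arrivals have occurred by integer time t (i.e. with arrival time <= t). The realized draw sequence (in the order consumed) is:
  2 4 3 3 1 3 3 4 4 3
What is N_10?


2

draw d_1=2: τ_1=2, arrival time A_1=2
draw d_2=4: τ_2=5, arrival time A_2=7
draw d_3=3: τ_3=4, arrival time A_3=11
draw d_4=3: τ_4=4, arrival time A_4=15
draw d_5=1: τ_5=2, arrival time A_5=17
draw d_6=3: τ_6=4, arrival time A_6=21
draw d_7=3: τ_7=4, arrival time A_7=25
draw d_8=4: τ_8=5, arrival time A_8=30
draw d_9=4: τ_9=5, arrival time A_9=35
draw d_10=3: τ_10=4, arrival time A_10=39
N_t over t=0..10: 0:0 1:0 2:1 3:1 4:1 5:1 6:1 7:2 8:2 9:2 10:2


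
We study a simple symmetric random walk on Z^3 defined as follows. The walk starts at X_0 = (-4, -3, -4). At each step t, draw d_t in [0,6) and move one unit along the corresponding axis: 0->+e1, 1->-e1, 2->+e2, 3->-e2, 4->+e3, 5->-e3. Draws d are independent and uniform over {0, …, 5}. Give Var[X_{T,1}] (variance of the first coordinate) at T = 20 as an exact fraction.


Outcome values over d=0..5: [1, -1, 0, 0, 0, 0]
Σy = 0, Σy² = 2, M = 6
μ = 0/6 = 0,  σ² = 2/6 − (0)² = 1/3
Independent increments: Var[X_20] = 20·σ² = 20·(1/3) = 20/3

20/3


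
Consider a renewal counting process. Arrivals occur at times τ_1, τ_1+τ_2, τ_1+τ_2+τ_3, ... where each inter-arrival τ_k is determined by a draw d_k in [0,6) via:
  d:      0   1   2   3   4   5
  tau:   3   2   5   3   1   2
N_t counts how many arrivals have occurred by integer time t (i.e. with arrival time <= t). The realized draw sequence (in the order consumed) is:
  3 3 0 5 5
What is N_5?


draw d_1=3: τ_1=3, arrival time A_1=3
draw d_2=3: τ_2=3, arrival time A_2=6
draw d_3=0: τ_3=3, arrival time A_3=9
draw d_4=5: τ_4=2, arrival time A_4=11
draw d_5=5: τ_5=2, arrival time A_5=13
N_t over t=0..5: 0:0 1:0 2:0 3:1 4:1 5:1

1


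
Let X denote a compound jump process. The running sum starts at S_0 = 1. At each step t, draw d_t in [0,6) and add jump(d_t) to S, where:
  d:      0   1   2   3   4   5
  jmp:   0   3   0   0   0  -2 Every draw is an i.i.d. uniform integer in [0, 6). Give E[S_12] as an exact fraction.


3

Outcome values over d=0..5: [0, 3, 0, 0, 0, -2]
Σy = 1, Σy² = 13, M = 6
μ = 1/6 = 1/6,  σ² = 13/6 − (1/6)² = 77/36
E[S_12] = 1 + 12·(1/6) = 3


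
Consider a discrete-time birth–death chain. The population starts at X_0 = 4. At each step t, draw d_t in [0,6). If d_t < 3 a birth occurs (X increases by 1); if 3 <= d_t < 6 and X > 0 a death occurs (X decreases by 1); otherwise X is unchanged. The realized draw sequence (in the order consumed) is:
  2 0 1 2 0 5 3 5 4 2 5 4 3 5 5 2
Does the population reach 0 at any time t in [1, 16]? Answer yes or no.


no

t=0: X=4, d=2 → birth, X_1=5
t=1: X=5, d=0 → birth, X_2=6
t=2: X=6, d=1 → birth, X_3=7
t=3: X=7, d=2 → birth, X_4=8
t=4: X=8, d=0 → birth, X_5=9
t=5: X=9, d=5 → death, X_6=8
t=6: X=8, d=3 → death, X_7=7
t=7: X=7, d=5 → death, X_8=6
t=8: X=6, d=4 → death, X_9=5
t=9: X=5, d=2 → birth, X_10=6
t=10: X=6, d=5 → death, X_11=5
t=11: X=5, d=4 → death, X_12=4
t=12: X=4, d=3 → death, X_13=3
t=13: X=3, d=5 → death, X_14=2
t=14: X=2, d=5 → death, X_15=1
t=15: X=1, d=2 → birth, X_16=2


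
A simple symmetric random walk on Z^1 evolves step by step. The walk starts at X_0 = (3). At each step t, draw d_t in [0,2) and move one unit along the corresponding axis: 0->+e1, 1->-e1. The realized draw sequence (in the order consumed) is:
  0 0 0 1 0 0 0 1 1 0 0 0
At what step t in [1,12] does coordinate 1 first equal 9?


t=0: X=(3), d=0 → +e1, X_1=(4)
t=1: X=(4), d=0 → +e1, X_2=(5)
t=2: X=(5), d=0 → +e1, X_3=(6)
t=3: X=(6), d=1 → -e1, X_4=(5)
t=4: X=(5), d=0 → +e1, X_5=(6)
t=5: X=(6), d=0 → +e1, X_6=(7)
t=6: X=(7), d=0 → +e1, X_7=(8)
t=7: X=(8), d=1 → -e1, X_8=(7)
t=8: X=(7), d=1 → -e1, X_9=(6)
t=9: X=(6), d=0 → +e1, X_10=(7)
t=10: X=(7), d=0 → +e1, X_11=(8)
t=11: X=(8), d=0 → +e1, X_12=(9)

12


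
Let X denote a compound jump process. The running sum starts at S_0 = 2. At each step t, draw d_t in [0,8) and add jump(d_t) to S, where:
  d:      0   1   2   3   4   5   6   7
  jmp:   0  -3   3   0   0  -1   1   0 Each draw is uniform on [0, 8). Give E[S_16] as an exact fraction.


Outcome values over d=0..7: [0, -3, 3, 0, 0, -1, 1, 0]
Σy = 0, Σy² = 20, M = 8
μ = 0/8 = 0,  σ² = 20/8 − (0)² = 5/2
E[S_16] = 2 + 16·(0) = 2

2


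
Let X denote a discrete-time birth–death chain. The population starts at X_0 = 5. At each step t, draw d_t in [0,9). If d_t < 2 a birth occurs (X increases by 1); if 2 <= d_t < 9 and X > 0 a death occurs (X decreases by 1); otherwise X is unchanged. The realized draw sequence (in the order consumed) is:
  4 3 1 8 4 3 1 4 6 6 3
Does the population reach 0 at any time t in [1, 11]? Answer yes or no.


t=0: X=5, d=4 → death, X_1=4
t=1: X=4, d=3 → death, X_2=3
t=2: X=3, d=1 → birth, X_3=4
t=3: X=4, d=8 → death, X_4=3
t=4: X=3, d=4 → death, X_5=2
t=5: X=2, d=3 → death, X_6=1
t=6: X=1, d=1 → birth, X_7=2
t=7: X=2, d=4 → death, X_8=1
t=8: X=1, d=6 → death, X_9=0
t=9: X=0, d=6 → hold, X_10=0
t=10: X=0, d=3 → hold, X_11=0

yes


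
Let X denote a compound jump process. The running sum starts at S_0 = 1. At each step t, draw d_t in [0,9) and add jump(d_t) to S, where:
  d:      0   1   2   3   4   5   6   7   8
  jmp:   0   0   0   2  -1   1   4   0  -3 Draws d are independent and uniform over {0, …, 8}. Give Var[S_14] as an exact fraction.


Outcome values over d=0..8: [0, 0, 0, 2, -1, 1, 4, 0, -3]
Σy = 3, Σy² = 31, M = 9
μ = 3/9 = 1/3,  σ² = 31/9 − (1/3)² = 10/3
Independent increments: Var[S_14] = 14·σ² = 14·(10/3) = 140/3

140/3


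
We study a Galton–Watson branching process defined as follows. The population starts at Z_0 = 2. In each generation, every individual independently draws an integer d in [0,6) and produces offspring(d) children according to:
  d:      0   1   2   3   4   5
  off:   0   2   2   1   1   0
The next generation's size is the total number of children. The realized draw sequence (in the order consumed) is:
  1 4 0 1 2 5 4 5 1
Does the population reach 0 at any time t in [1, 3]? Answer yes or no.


no

gen 0: Z_0=2, draws=[1, 4], offspring=[2, 1], Z_1=3
gen 1: Z_1=3, draws=[0, 1, 2], offspring=[0, 2, 2], Z_2=4
gen 2: Z_2=4, draws=[5, 4, 5, 1], offspring=[0, 1, 0, 2], Z_3=3


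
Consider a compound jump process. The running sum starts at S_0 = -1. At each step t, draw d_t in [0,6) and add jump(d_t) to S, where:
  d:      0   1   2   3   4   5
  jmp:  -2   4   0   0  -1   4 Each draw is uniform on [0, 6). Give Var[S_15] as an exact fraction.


Outcome values over d=0..5: [-2, 4, 0, 0, -1, 4]
Σy = 5, Σy² = 37, M = 6
μ = 5/6 = 5/6,  σ² = 37/6 − (5/6)² = 197/36
Independent increments: Var[S_15] = 15·σ² = 15·(197/36) = 985/12

985/12


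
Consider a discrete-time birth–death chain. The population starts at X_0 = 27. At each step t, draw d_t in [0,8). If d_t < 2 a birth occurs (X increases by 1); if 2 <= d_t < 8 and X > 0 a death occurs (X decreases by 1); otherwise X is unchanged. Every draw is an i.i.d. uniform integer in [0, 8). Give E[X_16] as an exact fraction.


X can drop by at most 1 per step and X_0 = 27 > T = 16, so X_t >= 27 − t >= 11 > 0 for every t <= 16: the floor at 0 (the 'and X > 0' condition) never binds. Hence X_16 = X_0 + Σ_{t<16} Y_t with i.i.d. increments Y_t = y(d_t) ∈ {+1, −1, 0}.
Outcome values over d=0..7: [1, 1, -1, -1, -1, -1, -1, -1]
Σy = -4, Σy² = 8, M = 8
μ = -4/8 = -1/2,  σ² = 8/8 − (-1/2)² = 3/4
E[X_16] = 27 + 16·(-1/2) = 19

19


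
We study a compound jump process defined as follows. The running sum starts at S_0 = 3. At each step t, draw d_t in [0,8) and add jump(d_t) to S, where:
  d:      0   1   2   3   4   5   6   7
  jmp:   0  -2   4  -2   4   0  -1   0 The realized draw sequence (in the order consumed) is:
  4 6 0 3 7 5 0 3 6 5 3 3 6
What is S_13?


-4

t=0: S=3, d=4, jump=4, S_1=7
t=1: S=7, d=6, jump=-1, S_2=6
t=2: S=6, d=0, jump=0, S_3=6
t=3: S=6, d=3, jump=-2, S_4=4
t=4: S=4, d=7, jump=0, S_5=4
t=5: S=4, d=5, jump=0, S_6=4
t=6: S=4, d=0, jump=0, S_7=4
t=7: S=4, d=3, jump=-2, S_8=2
t=8: S=2, d=6, jump=-1, S_9=1
t=9: S=1, d=5, jump=0, S_10=1
t=10: S=1, d=3, jump=-2, S_11=-1
t=11: S=-1, d=3, jump=-2, S_12=-3
t=12: S=-3, d=6, jump=-1, S_13=-4


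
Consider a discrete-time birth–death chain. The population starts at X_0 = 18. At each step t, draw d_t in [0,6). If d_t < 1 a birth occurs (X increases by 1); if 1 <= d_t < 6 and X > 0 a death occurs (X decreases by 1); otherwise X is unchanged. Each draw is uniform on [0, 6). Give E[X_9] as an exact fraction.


X can drop by at most 1 per step and X_0 = 18 > T = 9, so X_t >= 18 − t >= 9 > 0 for every t <= 9: the floor at 0 (the 'and X > 0' condition) never binds. Hence X_9 = X_0 + Σ_{t<9} Y_t with i.i.d. increments Y_t = y(d_t) ∈ {+1, −1, 0}.
Outcome values over d=0..5: [1, -1, -1, -1, -1, -1]
Σy = -4, Σy² = 6, M = 6
μ = -4/6 = -2/3,  σ² = 6/6 − (-2/3)² = 5/9
E[X_9] = 18 + 9·(-2/3) = 12

12


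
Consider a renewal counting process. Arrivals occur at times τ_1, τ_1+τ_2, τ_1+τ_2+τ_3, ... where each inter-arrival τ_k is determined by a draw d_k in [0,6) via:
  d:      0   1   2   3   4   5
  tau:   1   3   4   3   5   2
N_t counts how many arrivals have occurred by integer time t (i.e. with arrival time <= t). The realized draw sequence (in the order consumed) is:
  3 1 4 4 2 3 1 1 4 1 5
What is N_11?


draw d_1=3: τ_1=3, arrival time A_1=3
draw d_2=1: τ_2=3, arrival time A_2=6
draw d_3=4: τ_3=5, arrival time A_3=11
draw d_4=4: τ_4=5, arrival time A_4=16
draw d_5=2: τ_5=4, arrival time A_5=20
draw d_6=3: τ_6=3, arrival time A_6=23
draw d_7=1: τ_7=3, arrival time A_7=26
draw d_8=1: τ_8=3, arrival time A_8=29
draw d_9=4: τ_9=5, arrival time A_9=34
draw d_10=1: τ_10=3, arrival time A_10=37
draw d_11=5: τ_11=2, arrival time A_11=39
N_t over t=0..11: 0:0 1:0 2:0 3:1 4:1 5:1 6:2 7:2 8:2 9:2 10:2 11:3

3


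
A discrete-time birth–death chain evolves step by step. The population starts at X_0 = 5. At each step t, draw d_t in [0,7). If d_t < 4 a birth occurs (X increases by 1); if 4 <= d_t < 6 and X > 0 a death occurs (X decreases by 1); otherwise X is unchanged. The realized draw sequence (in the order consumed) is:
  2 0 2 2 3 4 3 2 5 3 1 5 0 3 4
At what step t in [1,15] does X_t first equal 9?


t=0: X=5, d=2 → birth, X_1=6
t=1: X=6, d=0 → birth, X_2=7
t=2: X=7, d=2 → birth, X_3=8
t=3: X=8, d=2 → birth, X_4=9
t=4: X=9, d=3 → birth, X_5=10
t=5: X=10, d=4 → death, X_6=9
t=6: X=9, d=3 → birth, X_7=10
t=7: X=10, d=2 → birth, X_8=11
t=8: X=11, d=5 → death, X_9=10
t=9: X=10, d=3 → birth, X_10=11
t=10: X=11, d=1 → birth, X_11=12
t=11: X=12, d=5 → death, X_12=11
t=12: X=11, d=0 → birth, X_13=12
t=13: X=12, d=3 → birth, X_14=13
t=14: X=13, d=4 → death, X_15=12

4


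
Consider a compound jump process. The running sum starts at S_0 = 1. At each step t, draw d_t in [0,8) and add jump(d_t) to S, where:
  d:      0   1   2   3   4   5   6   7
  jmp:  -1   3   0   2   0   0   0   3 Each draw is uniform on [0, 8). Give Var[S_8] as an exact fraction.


135/8

Outcome values over d=0..7: [-1, 3, 0, 2, 0, 0, 0, 3]
Σy = 7, Σy² = 23, M = 8
μ = 7/8 = 7/8,  σ² = 23/8 − (7/8)² = 135/64
Independent increments: Var[S_8] = 8·σ² = 8·(135/64) = 135/8


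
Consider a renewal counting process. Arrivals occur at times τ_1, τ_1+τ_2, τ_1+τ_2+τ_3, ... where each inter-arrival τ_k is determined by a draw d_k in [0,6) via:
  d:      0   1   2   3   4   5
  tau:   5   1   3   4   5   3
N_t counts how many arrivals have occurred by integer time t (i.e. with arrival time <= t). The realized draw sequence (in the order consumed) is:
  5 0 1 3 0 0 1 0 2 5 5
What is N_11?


draw d_1=5: τ_1=3, arrival time A_1=3
draw d_2=0: τ_2=5, arrival time A_2=8
draw d_3=1: τ_3=1, arrival time A_3=9
draw d_4=3: τ_4=4, arrival time A_4=13
draw d_5=0: τ_5=5, arrival time A_5=18
draw d_6=0: τ_6=5, arrival time A_6=23
draw d_7=1: τ_7=1, arrival time A_7=24
draw d_8=0: τ_8=5, arrival time A_8=29
draw d_9=2: τ_9=3, arrival time A_9=32
draw d_10=5: τ_10=3, arrival time A_10=35
draw d_11=5: τ_11=3, arrival time A_11=38
N_t over t=0..11: 0:0 1:0 2:0 3:1 4:1 5:1 6:1 7:1 8:2 9:3 10:3 11:3

3


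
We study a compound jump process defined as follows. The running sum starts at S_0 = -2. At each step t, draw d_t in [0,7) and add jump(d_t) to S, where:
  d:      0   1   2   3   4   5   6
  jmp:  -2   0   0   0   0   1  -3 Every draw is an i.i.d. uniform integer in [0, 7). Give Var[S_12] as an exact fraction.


984/49

Outcome values over d=0..6: [-2, 0, 0, 0, 0, 1, -3]
Σy = -4, Σy² = 14, M = 7
μ = -4/7 = -4/7,  σ² = 14/7 − (-4/7)² = 82/49
Independent increments: Var[S_12] = 12·σ² = 12·(82/49) = 984/49


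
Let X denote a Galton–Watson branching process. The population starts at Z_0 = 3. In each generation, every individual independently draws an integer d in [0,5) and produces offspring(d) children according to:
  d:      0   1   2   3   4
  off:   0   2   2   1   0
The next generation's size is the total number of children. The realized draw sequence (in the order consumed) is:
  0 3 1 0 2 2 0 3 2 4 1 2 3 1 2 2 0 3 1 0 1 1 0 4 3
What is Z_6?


7

gen 0: Z_0=3, draws=[0, 3, 1], offspring=[0, 1, 2], Z_1=3
gen 1: Z_1=3, draws=[0, 2, 2], offspring=[0, 2, 2], Z_2=4
gen 2: Z_2=4, draws=[0, 3, 2, 4], offspring=[0, 1, 2, 0], Z_3=3
gen 3: Z_3=3, draws=[1, 2, 3], offspring=[2, 2, 1], Z_4=5
gen 4: Z_4=5, draws=[1, 2, 2, 0, 3], offspring=[2, 2, 2, 0, 1], Z_5=7
gen 5: Z_5=7, draws=[1, 0, 1, 1, 0, 4, 3], offspring=[2, 0, 2, 2, 0, 0, 1], Z_6=7


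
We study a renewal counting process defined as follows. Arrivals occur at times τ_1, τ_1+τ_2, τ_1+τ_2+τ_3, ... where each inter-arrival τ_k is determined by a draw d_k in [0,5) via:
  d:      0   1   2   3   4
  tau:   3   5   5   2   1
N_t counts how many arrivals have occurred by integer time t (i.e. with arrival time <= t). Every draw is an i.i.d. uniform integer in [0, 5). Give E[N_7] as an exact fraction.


153811/78125

Inter-arrival values over d=0..4: [3, 5, 5, 2, 1]
Each d has probability 1/5, so the pmf of τ is: f(1) = 1/5, f(2) = 1/5, f(3) = 1/5, f(5) = 2/5
Renewal equation for m(n) = E[N_n]: condition on τ_1 = k (if k <= n, one arrival plus a fresh copy on the remaining n−k steps): m(n) = F(n) + Σ_{k<=n} f(k)·m(n−k), where F(n) = P(τ <= n) and m(0) = 0
m(1) = F(1) = 1/5
m(2) = F(2) + f(1)·m(1) = 2/5 + 1/5·1/5 = 11/25
m(3) = F(3) + f(1)·m(2) + f(2)·m(1) = 3/5 + 1/5·11/25 + 1/5·1/5 = 91/125
m(4) = F(4) + f(1)·m(3) + f(2)·m(2) + f(3)·m(1) = 3/5 + 1/5·91/125 + 1/5·11/25 + 1/5·1/5 = 546/625
m(5) = F(5) + f(1)·m(4) + f(2)·m(3) + f(3)·m(2) = 1 + 1/5·546/625 + 1/5·91/125 + 1/5·11/25 = 4401/3125
m(6) = F(6) + f(1)·m(5) + f(2)·m(4) + f(3)·m(3) + f(5)·m(1) = 1 + 1/5·4401/3125 + 1/5·546/625 + 1/5·91/125 + 2/5·1/5 = 26281/15625
m(7) = F(7) + f(1)·m(6) + f(2)·m(5) + f(3)·m(4) + f(5)·m(2) = 1 + 1/5·26281/15625 + 1/5·4401/3125 + 1/5·546/625 + 2/5·11/25 = 153811/78125
E[N_7] = m(7) = 153811/78125


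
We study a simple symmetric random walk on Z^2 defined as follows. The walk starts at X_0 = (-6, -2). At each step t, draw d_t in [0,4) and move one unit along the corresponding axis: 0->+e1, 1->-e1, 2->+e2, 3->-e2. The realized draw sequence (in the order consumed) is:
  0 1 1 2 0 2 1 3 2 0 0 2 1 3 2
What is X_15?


(-6, 1)

t=0: X=(-6, -2), d=0 → +e1, X_1=(-5, -2)
t=1: X=(-5, -2), d=1 → -e1, X_2=(-6, -2)
t=2: X=(-6, -2), d=1 → -e1, X_3=(-7, -2)
t=3: X=(-7, -2), d=2 → +e2, X_4=(-7, -1)
t=4: X=(-7, -1), d=0 → +e1, X_5=(-6, -1)
t=5: X=(-6, -1), d=2 → +e2, X_6=(-6, 0)
t=6: X=(-6, 0), d=1 → -e1, X_7=(-7, 0)
t=7: X=(-7, 0), d=3 → -e2, X_8=(-7, -1)
t=8: X=(-7, -1), d=2 → +e2, X_9=(-7, 0)
t=9: X=(-7, 0), d=0 → +e1, X_10=(-6, 0)
t=10: X=(-6, 0), d=0 → +e1, X_11=(-5, 0)
t=11: X=(-5, 0), d=2 → +e2, X_12=(-5, 1)
t=12: X=(-5, 1), d=1 → -e1, X_13=(-6, 1)
t=13: X=(-6, 1), d=3 → -e2, X_14=(-6, 0)
t=14: X=(-6, 0), d=2 → +e2, X_15=(-6, 1)


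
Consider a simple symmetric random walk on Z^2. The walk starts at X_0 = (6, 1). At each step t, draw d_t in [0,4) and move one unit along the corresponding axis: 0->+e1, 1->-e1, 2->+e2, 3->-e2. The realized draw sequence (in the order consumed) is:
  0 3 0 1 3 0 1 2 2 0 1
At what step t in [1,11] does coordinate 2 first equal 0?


2

t=0: X=(6, 1), d=0 → +e1, X_1=(7, 1)
t=1: X=(7, 1), d=3 → -e2, X_2=(7, 0)
t=2: X=(7, 0), d=0 → +e1, X_3=(8, 0)
t=3: X=(8, 0), d=1 → -e1, X_4=(7, 0)
t=4: X=(7, 0), d=3 → -e2, X_5=(7, -1)
t=5: X=(7, -1), d=0 → +e1, X_6=(8, -1)
t=6: X=(8, -1), d=1 → -e1, X_7=(7, -1)
t=7: X=(7, -1), d=2 → +e2, X_8=(7, 0)
t=8: X=(7, 0), d=2 → +e2, X_9=(7, 1)
t=9: X=(7, 1), d=0 → +e1, X_10=(8, 1)
t=10: X=(8, 1), d=1 → -e1, X_11=(7, 1)


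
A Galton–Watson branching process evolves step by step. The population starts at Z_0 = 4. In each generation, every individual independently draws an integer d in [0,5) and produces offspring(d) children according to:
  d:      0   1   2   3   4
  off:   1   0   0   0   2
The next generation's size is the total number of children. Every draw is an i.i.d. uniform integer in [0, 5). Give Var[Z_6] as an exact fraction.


115831296/244140625

Outcome values over d=0..4: [1, 0, 0, 0, 2]
Σy = 3, Σy² = 5, M = 5
μ = 3/5 = 3/5,  σ² = 5/5 − (3/5)² = 16/25
V_0 = 0, E_0 = 4
V_1 = 16/25·E_0 + (3/5)²·V_0 = 64/25;  E_1 = 12/5
V_2 = 16/25·E_1 + (3/5)²·V_1 = 1536/625;  E_2 = 36/25
V_3 = 16/25·E_2 + (3/5)²·V_2 = 28224/15625;  E_3 = 108/125
V_4 = 16/25·E_3 + (3/5)²·V_3 = 470016/390625;  E_4 = 324/625
V_5 = 16/25·E_4 + (3/5)²·V_4 = 7470144/9765625;  E_5 = 972/3125
V_6 = 16/25·E_5 + (3/5)²·V_5 = 115831296/244140625;  E_6 = 2916/15625
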